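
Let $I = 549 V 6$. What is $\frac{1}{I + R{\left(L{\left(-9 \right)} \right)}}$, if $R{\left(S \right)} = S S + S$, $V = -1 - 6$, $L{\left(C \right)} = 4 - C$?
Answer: $- \frac{1}{22876} \approx -4.3714 \cdot 10^{-5}$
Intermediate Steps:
$V = -7$ ($V = -1 - 6 = -7$)
$R{\left(S \right)} = S + S^{2}$ ($R{\left(S \right)} = S^{2} + S = S + S^{2}$)
$I = -23058$ ($I = 549 \left(\left(-7\right) 6\right) = 549 \left(-42\right) = -23058$)
$\frac{1}{I + R{\left(L{\left(-9 \right)} \right)}} = \frac{1}{-23058 + \left(4 - -9\right) \left(1 + \left(4 - -9\right)\right)} = \frac{1}{-23058 + \left(4 + 9\right) \left(1 + \left(4 + 9\right)\right)} = \frac{1}{-23058 + 13 \left(1 + 13\right)} = \frac{1}{-23058 + 13 \cdot 14} = \frac{1}{-23058 + 182} = \frac{1}{-22876} = - \frac{1}{22876}$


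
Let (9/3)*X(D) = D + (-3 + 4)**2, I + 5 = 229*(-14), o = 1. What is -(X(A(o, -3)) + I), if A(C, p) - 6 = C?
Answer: 9625/3 ≈ 3208.3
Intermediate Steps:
A(C, p) = 6 + C
I = -3211 (I = -5 + 229*(-14) = -5 - 3206 = -3211)
X(D) = 1/3 + D/3 (X(D) = (D + (-3 + 4)**2)/3 = (D + 1**2)/3 = (D + 1)/3 = (1 + D)/3 = 1/3 + D/3)
-(X(A(o, -3)) + I) = -((1/3 + (6 + 1)/3) - 3211) = -((1/3 + (1/3)*7) - 3211) = -((1/3 + 7/3) - 3211) = -(8/3 - 3211) = -1*(-9625/3) = 9625/3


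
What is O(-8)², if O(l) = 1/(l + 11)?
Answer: ⅑ ≈ 0.11111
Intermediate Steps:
O(l) = 1/(11 + l)
O(-8)² = (1/(11 - 8))² = (1/3)² = (⅓)² = ⅑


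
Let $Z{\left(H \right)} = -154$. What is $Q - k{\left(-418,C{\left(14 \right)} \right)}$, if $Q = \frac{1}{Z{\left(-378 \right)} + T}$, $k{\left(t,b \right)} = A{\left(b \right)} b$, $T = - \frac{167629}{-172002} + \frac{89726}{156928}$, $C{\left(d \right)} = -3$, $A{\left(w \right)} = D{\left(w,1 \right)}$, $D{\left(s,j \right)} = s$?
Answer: $- \frac{9265539523449}{1028754615665} \approx -9.0066$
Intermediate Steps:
$A{\left(w \right)} = w$
$T = \frac{10434683791}{6747982464}$ ($T = \left(-167629\right) \left(- \frac{1}{172002}\right) + 89726 \cdot \frac{1}{156928} = \frac{167629}{172002} + \frac{44863}{78464} = \frac{10434683791}{6747982464} \approx 1.5463$)
$k{\left(t,b \right)} = b^{2}$ ($k{\left(t,b \right)} = b b = b^{2}$)
$Q = - \frac{6747982464}{1028754615665}$ ($Q = \frac{1}{-154 + \frac{10434683791}{6747982464}} = \frac{1}{- \frac{1028754615665}{6747982464}} = - \frac{6747982464}{1028754615665} \approx -0.0065594$)
$Q - k{\left(-418,C{\left(14 \right)} \right)} = - \frac{6747982464}{1028754615665} - \left(-3\right)^{2} = - \frac{6747982464}{1028754615665} - 9 = - \frac{9265539523449}{1028754615665}$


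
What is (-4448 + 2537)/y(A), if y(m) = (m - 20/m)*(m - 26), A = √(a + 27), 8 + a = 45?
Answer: 637/33 ≈ 19.303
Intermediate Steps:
a = 37 (a = -8 + 45 = 37)
A = 8 (A = √(37 + 27) = √64 = 8)
y(m) = (-26 + m)*(m - 20/m) (y(m) = (m - 20/m)*(-26 + m) = (-26 + m)*(m - 20/m))
(-4448 + 2537)/y(A) = (-4448 + 2537)/(-20 + 8² - 26*8 + 520/8) = -1911/(-20 + 64 - 208 + 520*(⅛)) = -1911/(-20 + 64 - 208 + 65) = -1911/(-99) = -1911*(-1/99) = 637/33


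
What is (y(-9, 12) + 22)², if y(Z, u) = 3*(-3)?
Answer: 169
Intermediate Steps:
y(Z, u) = -9
(y(-9, 12) + 22)² = (-9 + 22)² = 13² = 169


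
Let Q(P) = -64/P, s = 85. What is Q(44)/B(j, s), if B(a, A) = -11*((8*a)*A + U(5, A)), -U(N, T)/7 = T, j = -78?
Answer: -16/6489835 ≈ -2.4654e-6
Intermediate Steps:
U(N, T) = -7*T
B(a, A) = 77*A - 88*A*a (B(a, A) = -11*((8*a)*A - 7*A) = -11*(8*A*a - 7*A) = -11*(-7*A + 8*A*a) = 77*A - 88*A*a)
Q(44)/B(j, s) = (-64/44)/((11*85*(7 - 8*(-78)))) = (-64*1/44)/((11*85*(7 + 624))) = -16/(11*(11*85*631)) = -16/11/589985 = -16/11*1/589985 = -16/6489835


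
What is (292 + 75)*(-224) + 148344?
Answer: 66136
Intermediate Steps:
(292 + 75)*(-224) + 148344 = 367*(-224) + 148344 = -82208 + 148344 = 66136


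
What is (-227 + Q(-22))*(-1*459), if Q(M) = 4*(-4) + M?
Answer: 121635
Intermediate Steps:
Q(M) = -16 + M
(-227 + Q(-22))*(-1*459) = (-227 + (-16 - 22))*(-1*459) = (-227 - 38)*(-459) = -265*(-459) = 121635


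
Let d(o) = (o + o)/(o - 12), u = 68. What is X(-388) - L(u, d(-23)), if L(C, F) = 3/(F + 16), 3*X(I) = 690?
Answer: 46425/202 ≈ 229.83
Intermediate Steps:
X(I) = 230 (X(I) = (1/3)*690 = 230)
d(o) = 2*o/(-12 + o) (d(o) = (2*o)/(-12 + o) = 2*o/(-12 + o))
L(C, F) = 3/(16 + F)
X(-388) - L(u, d(-23)) = 230 - 3/(16 + 2*(-23)/(-12 - 23)) = 230 - 3/(16 + 2*(-23)/(-35)) = 230 - 3/(16 + 2*(-23)*(-1/35)) = 230 - 3/(16 + 46/35) = 230 - 3/606/35 = 230 - 3*35/606 = 230 - 1*35/202 = 230 - 35/202 = 46425/202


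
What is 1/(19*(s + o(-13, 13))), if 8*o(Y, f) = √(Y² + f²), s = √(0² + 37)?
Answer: 8/(19*(8*√37 + 13*√2)) ≈ 0.0062800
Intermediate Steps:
s = √37 (s = √(0 + 37) = √37 ≈ 6.0828)
o(Y, f) = √(Y² + f²)/8
1/(19*(s + o(-13, 13))) = 1/(19*(√37 + √((-13)² + 13²)/8)) = 1/(19*(√37 + √(169 + 169)/8)) = 1/(19*(√37 + √338/8)) = 1/(19*(√37 + (13*√2)/8)) = 1/(19*(√37 + 13*√2/8)) = 1/(19*√37 + 247*√2/8)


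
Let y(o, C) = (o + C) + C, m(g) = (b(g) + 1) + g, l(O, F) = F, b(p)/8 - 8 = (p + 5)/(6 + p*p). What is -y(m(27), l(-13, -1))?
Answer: -66406/735 ≈ -90.348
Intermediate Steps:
b(p) = 64 + 8*(5 + p)/(6 + p²) (b(p) = 64 + 8*((p + 5)/(6 + p*p)) = 64 + 8*((5 + p)/(6 + p²)) = 64 + 8*(5 + p)/(6 + p²))
m(g) = 1 + g + 8*(53 + g + 8*g²)/(6 + g²) (m(g) = (8*(53 + g + 8*g²)/(6 + g²) + 1) + g = (1 + 8*(53 + g + 8*g²)/(6 + g²)) + g = 1 + g + 8*(53 + g + 8*g²)/(6 + g²))
y(o, C) = o + 2*C (y(o, C) = (C + o) + C = o + 2*C)
-y(m(27), l(-13, -1)) = -((430 + 27³ + 14*27 + 65*27²)/(6 + 27²) + 2*(-1)) = -((430 + 19683 + 378 + 65*729)/(6 + 729) - 2) = -((430 + 19683 + 378 + 47385)/735 - 2) = -((1/735)*67876 - 2) = -(67876/735 - 2) = -1*66406/735 = -66406/735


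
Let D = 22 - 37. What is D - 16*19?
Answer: -319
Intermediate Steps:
D = -15
D - 16*19 = -15 - 16*19 = -15 - 304 = -319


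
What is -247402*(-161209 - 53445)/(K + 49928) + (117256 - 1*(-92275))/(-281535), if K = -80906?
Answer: -2491859338744183/1453565205 ≈ -1.7143e+6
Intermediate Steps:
-247402*(-161209 - 53445)/(K + 49928) + (117256 - 1*(-92275))/(-281535) = -247402*(-161209 - 53445)/(-80906 + 49928) + (117256 - 1*(-92275))/(-281535) = -247402/((-30978/(-214654))) + (117256 + 92275)*(-1/281535) = -247402/((-30978*(-1/214654))) + 209531*(-1/281535) = -247402/15489/107327 - 209531/281535 = -247402*107327/15489 - 209531/281535 = -26552914454/15489 - 209531/281535 = -2491859338744183/1453565205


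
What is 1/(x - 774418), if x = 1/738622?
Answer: -738622/572002171995 ≈ -1.2913e-6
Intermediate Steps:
x = 1/738622 ≈ 1.3539e-6
1/(x - 774418) = 1/(1/738622 - 774418) = 1/(-572002171995/738622) = -738622/572002171995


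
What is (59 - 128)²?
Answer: 4761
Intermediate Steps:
(59 - 128)² = (-69)² = 4761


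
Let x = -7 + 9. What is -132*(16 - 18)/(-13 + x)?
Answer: -24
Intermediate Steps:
x = 2
-132*(16 - 18)/(-13 + x) = -132*(16 - 18)/(-13 + 2) = -(-264)/(-11) = -(-264)*(-1)/11 = -132*2/11 = -24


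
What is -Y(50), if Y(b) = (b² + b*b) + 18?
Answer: -5018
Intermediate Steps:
Y(b) = 18 + 2*b² (Y(b) = (b² + b²) + 18 = 2*b² + 18 = 18 + 2*b²)
-Y(50) = -(18 + 2*50²) = -(18 + 2*2500) = -(18 + 5000) = -1*5018 = -5018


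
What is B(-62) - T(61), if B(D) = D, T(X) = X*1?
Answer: -123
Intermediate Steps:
T(X) = X
B(-62) - T(61) = -62 - 1*61 = -62 - 61 = -123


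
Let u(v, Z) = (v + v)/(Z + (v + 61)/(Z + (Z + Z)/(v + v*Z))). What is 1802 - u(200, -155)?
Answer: 20685590/11463 ≈ 1804.6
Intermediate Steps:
u(v, Z) = 2*v/(Z + (61 + v)/(Z + 2*Z/(v + Z*v))) (u(v, Z) = (2*v)/(Z + (61 + v)/(Z + (2*Z)/(v + Z*v))) = (2*v)/(Z + (61 + v)/(Z + 2*Z/(v + Z*v))) = 2*v/(Z + (61 + v)/(Z + 2*Z/(v + Z*v))))
1802 - u(200, -155) = 1802 - 2*(-155)*200*(2 + 200 - 155*200)/(200² + 2*(-155)² + 61*200 - 155*200² + 200*(-155)² + 200*(-155)³ + 61*(-155)*200) = 1802 - 2*(-155)*200*(2 + 200 - 31000)/(40000 + 2*24025 + 12200 - 155*40000 + 200*24025 + 200*(-3723875) - 1891000) = 1802 - 2*(-155)*200*(-30798)/(40000 + 48050 + 12200 - 6200000 + 4805000 - 744775000 - 1891000) = 1802 - 2*(-155)*200*(-30798)/(-747960750) = 1802 - 2*(-155)*200*(-1)*(-30798)/747960750 = 1802 - 1*(-29264/11463) = 1802 + 29264/11463 = 20685590/11463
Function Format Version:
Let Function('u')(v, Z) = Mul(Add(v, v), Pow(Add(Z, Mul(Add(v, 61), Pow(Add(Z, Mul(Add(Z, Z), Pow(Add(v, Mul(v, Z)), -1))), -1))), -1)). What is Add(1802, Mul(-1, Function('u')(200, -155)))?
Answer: Rational(20685590, 11463) ≈ 1804.6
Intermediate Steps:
Function('u')(v, Z) = Mul(2, v, Pow(Add(Z, Mul(Pow(Add(Z, Mul(2, Z, Pow(Add(v, Mul(Z, v)), -1))), -1), Add(61, v))), -1)) (Function('u')(v, Z) = Mul(Mul(2, v), Pow(Add(Z, Mul(Add(61, v), Pow(Add(Z, Mul(Mul(2, Z), Pow(Add(v, Mul(Z, v)), -1))), -1))), -1)) = Mul(Mul(2, v), Pow(Add(Z, Mul(Add(61, v), Pow(Add(Z, Mul(2, Z, Pow(Add(v, Mul(Z, v)), -1))), -1))), -1)) = Mul(Mul(2, v), Pow(Add(Z, Mul(Pow(Add(Z, Mul(2, Z, Pow(Add(v, Mul(Z, v)), -1))), -1), Add(61, v))), -1)) = Mul(2, v, Pow(Add(Z, Mul(Pow(Add(Z, Mul(2, Z, Pow(Add(v, Mul(Z, v)), -1))), -1), Add(61, v))), -1)))
Add(1802, Mul(-1, Function('u')(200, -155))) = Add(1802, Mul(-1, Mul(2, -155, 200, Pow(Add(Pow(200, 2), Mul(2, Pow(-155, 2)), Mul(61, 200), Mul(-155, Pow(200, 2)), Mul(200, Pow(-155, 2)), Mul(200, Pow(-155, 3)), Mul(61, -155, 200)), -1), Add(2, 200, Mul(-155, 200))))) = Add(1802, Mul(-1, Mul(2, -155, 200, Pow(Add(40000, Mul(2, 24025), 12200, Mul(-155, 40000), Mul(200, 24025), Mul(200, -3723875), -1891000), -1), Add(2, 200, -31000)))) = Add(1802, Mul(-1, Mul(2, -155, 200, Pow(Add(40000, 48050, 12200, -6200000, 4805000, -744775000, -1891000), -1), -30798))) = Add(1802, Mul(-1, Mul(2, -155, 200, Pow(-747960750, -1), -30798))) = Add(1802, Mul(-1, Mul(2, -155, 200, Rational(-1, 747960750), -30798))) = Add(1802, Mul(-1, Rational(-29264, 11463))) = Add(1802, Rational(29264, 11463)) = Rational(20685590, 11463)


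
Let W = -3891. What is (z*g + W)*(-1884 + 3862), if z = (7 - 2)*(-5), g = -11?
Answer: -7152448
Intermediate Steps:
z = -25 (z = 5*(-5) = -25)
(z*g + W)*(-1884 + 3862) = (-25*(-11) - 3891)*(-1884 + 3862) = (275 - 3891)*1978 = -3616*1978 = -7152448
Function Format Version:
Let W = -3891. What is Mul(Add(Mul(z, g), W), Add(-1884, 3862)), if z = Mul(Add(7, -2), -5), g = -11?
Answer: -7152448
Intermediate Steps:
z = -25 (z = Mul(5, -5) = -25)
Mul(Add(Mul(z, g), W), Add(-1884, 3862)) = Mul(Add(Mul(-25, -11), -3891), Add(-1884, 3862)) = Mul(Add(275, -3891), 1978) = Mul(-3616, 1978) = -7152448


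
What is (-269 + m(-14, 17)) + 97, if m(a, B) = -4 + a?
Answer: -190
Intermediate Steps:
(-269 + m(-14, 17)) + 97 = (-269 + (-4 - 14)) + 97 = (-269 - 18) + 97 = -287 + 97 = -190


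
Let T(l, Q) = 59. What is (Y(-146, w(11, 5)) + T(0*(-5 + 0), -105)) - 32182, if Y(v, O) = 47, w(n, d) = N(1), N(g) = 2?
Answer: -32076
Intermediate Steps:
w(n, d) = 2
(Y(-146, w(11, 5)) + T(0*(-5 + 0), -105)) - 32182 = (47 + 59) - 32182 = 106 - 32182 = -32076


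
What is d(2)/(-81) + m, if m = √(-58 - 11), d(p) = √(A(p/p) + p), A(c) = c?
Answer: -√3/81 + I*√69 ≈ -0.021383 + 8.3066*I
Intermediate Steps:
d(p) = √(1 + p) (d(p) = √(p/p + p) = √(1 + p))
m = I*√69 (m = √(-69) = I*√69 ≈ 8.3066*I)
d(2)/(-81) + m = √(1 + 2)/(-81) + I*√69 = √3*(-1/81) + I*√69 = -√3/81 + I*√69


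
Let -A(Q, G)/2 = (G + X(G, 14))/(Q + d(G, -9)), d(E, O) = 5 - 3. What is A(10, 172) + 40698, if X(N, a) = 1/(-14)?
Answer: 3416225/84 ≈ 40669.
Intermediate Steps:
X(N, a) = -1/14
d(E, O) = 2
A(Q, G) = -2*(-1/14 + G)/(2 + Q) (A(Q, G) = -2*(G - 1/14)/(Q + 2) = -2*(-1/14 + G)/(2 + Q))
A(10, 172) + 40698 = (1 - 14*172)/(7*(2 + 10)) + 40698 = (1/7)*(1 - 2408)/12 + 40698 = (1/7)*(1/12)*(-2407) + 40698 = -2407/84 + 40698 = 3416225/84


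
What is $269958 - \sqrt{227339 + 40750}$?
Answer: $269958 - \sqrt{268089} \approx 2.6944 \cdot 10^{5}$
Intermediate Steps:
$269958 - \sqrt{227339 + 40750} = 269958 - \sqrt{268089}$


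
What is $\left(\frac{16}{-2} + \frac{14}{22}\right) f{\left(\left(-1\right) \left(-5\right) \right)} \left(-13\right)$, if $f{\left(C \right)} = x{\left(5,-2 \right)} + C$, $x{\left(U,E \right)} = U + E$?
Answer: $\frac{8424}{11} \approx 765.82$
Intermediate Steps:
$x{\left(U,E \right)} = E + U$
$f{\left(C \right)} = 3 + C$ ($f{\left(C \right)} = \left(-2 + 5\right) + C = 3 + C$)
$\left(\frac{16}{-2} + \frac{14}{22}\right) f{\left(\left(-1\right) \left(-5\right) \right)} \left(-13\right) = \left(\frac{16}{-2} + \frac{14}{22}\right) \left(3 - -5\right) \left(-13\right) = \left(16 \left(- \frac{1}{2}\right) + 14 \cdot \frac{1}{22}\right) \left(3 + 5\right) \left(-13\right) = \left(-8 + \frac{7}{11}\right) 8 \left(-13\right) = \left(- \frac{81}{11}\right) 8 \left(-13\right) = \left(- \frac{648}{11}\right) \left(-13\right) = \frac{8424}{11}$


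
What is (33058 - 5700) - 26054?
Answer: 1304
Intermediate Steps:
(33058 - 5700) - 26054 = 27358 - 26054 = 1304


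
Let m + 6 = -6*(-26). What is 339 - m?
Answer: 189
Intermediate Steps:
m = 150 (m = -6 - 6*(-26) = -6 + 156 = 150)
339 - m = 339 - 1*150 = 339 - 150 = 189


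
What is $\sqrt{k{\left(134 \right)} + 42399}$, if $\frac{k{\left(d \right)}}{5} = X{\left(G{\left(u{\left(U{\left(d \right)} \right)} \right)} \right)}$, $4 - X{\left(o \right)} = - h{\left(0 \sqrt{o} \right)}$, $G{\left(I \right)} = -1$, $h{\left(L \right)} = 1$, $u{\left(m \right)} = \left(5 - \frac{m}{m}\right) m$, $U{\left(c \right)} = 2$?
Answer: $2 \sqrt{10606} \approx 205.97$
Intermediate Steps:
$u{\left(m \right)} = 4 m$ ($u{\left(m \right)} = \left(5 - 1\right) m = 4 m$)
$X{\left(o \right)} = 5$ ($X{\left(o \right)} = 4 - \left(-1\right) 1 = 4 - -1 = 4 + 1 = 5$)
$k{\left(d \right)} = 25$ ($k{\left(d \right)} = 5 \cdot 5 = 25$)
$\sqrt{k{\left(134 \right)} + 42399} = \sqrt{25 + 42399} = \sqrt{42424} = 2 \sqrt{10606}$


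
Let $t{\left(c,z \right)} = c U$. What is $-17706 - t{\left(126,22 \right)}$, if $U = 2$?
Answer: $-17958$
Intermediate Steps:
$t{\left(c,z \right)} = 2 c$ ($t{\left(c,z \right)} = c 2 = 2 c$)
$-17706 - t{\left(126,22 \right)} = -17706 - 2 \cdot 126 = -17706 - 252 = -17958$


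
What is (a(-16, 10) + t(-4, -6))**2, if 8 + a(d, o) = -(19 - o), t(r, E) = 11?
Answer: 36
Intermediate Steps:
a(d, o) = -27 + o (a(d, o) = -8 - (19 - o) = -8 + (-19 + o) = -27 + o)
(a(-16, 10) + t(-4, -6))**2 = ((-27 + 10) + 11)**2 = (-17 + 11)**2 = (-6)**2 = 36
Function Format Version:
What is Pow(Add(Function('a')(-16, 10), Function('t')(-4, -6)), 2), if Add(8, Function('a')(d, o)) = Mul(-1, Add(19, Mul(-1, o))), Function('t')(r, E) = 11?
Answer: 36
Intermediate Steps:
Function('a')(d, o) = Add(-27, o) (Function('a')(d, o) = Add(-8, Mul(-1, Add(19, Mul(-1, o)))) = Add(-8, Add(-19, o)) = Add(-27, o))
Pow(Add(Function('a')(-16, 10), Function('t')(-4, -6)), 2) = Pow(Add(Add(-27, 10), 11), 2) = Pow(Add(-17, 11), 2) = Pow(-6, 2) = 36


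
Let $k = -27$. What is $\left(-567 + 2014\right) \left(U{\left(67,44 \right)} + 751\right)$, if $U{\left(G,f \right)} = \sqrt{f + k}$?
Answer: $1086697 + 1447 \sqrt{17} \approx 1.0927 \cdot 10^{6}$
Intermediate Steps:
$U{\left(G,f \right)} = \sqrt{-27 + f}$ ($U{\left(G,f \right)} = \sqrt{f - 27} = \sqrt{-27 + f}$)
$\left(-567 + 2014\right) \left(U{\left(67,44 \right)} + 751\right) = \left(-567 + 2014\right) \left(\sqrt{-27 + 44} + 751\right) = 1447 \left(\sqrt{17} + 751\right) = 1447 \left(751 + \sqrt{17}\right) = 1086697 + 1447 \sqrt{17}$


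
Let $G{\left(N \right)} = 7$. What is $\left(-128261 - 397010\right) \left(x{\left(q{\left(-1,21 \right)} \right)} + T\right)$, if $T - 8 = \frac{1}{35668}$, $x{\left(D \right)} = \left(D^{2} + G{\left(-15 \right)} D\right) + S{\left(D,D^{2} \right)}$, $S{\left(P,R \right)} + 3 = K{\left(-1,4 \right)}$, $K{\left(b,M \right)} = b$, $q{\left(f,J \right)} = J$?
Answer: $- \frac{11091337213847}{35668} \approx -3.1096 \cdot 10^{8}$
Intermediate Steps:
$S{\left(P,R \right)} = -4$ ($S{\left(P,R \right)} = -3 - 1 = -4$)
$x{\left(D \right)} = -4 + D^{2} + 7 D$ ($x{\left(D \right)} = \left(D^{2} + 7 D\right) - 4 = -4 + D^{2} + 7 D$)
$T = \frac{285345}{35668}$ ($T = 8 + \frac{1}{35668} = \frac{285345}{35668} \approx 8.0$)
$\left(-128261 - 397010\right) \left(x{\left(q{\left(-1,21 \right)} \right)} + T\right) = \left(-128261 - 397010\right) \left(\left(-4 + 21^{2} + 7 \cdot 21\right) + \frac{285345}{35668}\right) = - 525271 \left(\left(-4 + 441 + 147\right) + \frac{285345}{35668}\right) = - 525271 \left(584 + \frac{285345}{35668}\right) = \left(-525271\right) \frac{21115457}{35668} = - \frac{11091337213847}{35668}$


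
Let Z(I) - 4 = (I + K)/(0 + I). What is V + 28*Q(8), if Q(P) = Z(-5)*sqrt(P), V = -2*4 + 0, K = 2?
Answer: -8 + 1288*sqrt(2)/5 ≈ 356.30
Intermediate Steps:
Z(I) = 4 + (2 + I)/I (Z(I) = 4 + (I + 2)/(0 + I) = 4 + (2 + I)/I)
V = -8 (V = -8 + 0 = -8)
Q(P) = 23*sqrt(P)/5 (Q(P) = (5 + 2/(-5))*sqrt(P) = (5 + 2*(-1/5))*sqrt(P) = (5 - 2/5)*sqrt(P) = 23*sqrt(P)/5)
V + 28*Q(8) = -8 + 28*(23*sqrt(8)/5) = -8 + 28*(23*(2*sqrt(2))/5) = -8 + 28*(46*sqrt(2)/5) = -8 + 1288*sqrt(2)/5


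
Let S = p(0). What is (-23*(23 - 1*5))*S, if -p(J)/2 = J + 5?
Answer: 4140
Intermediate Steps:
p(J) = -10 - 2*J (p(J) = -2*(J + 5) = -2*(5 + J) = -10 - 2*J)
S = -10 (S = -10 - 2*0 = -10 + 0 = -10)
(-23*(23 - 1*5))*S = -23*(23 - 1*5)*(-10) = -23*(23 - 5)*(-10) = -23*18*(-10) = -414*(-10) = 4140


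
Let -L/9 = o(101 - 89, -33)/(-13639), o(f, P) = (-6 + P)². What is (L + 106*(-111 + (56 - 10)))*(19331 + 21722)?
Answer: -3857299689113/13639 ≈ -2.8281e+8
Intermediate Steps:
L = 13689/13639 (L = -9*(-6 - 33)²/(-13639) = -9*(-39)²*(-1)/13639 = -13689*(-1)/13639 = -9*(-1521/13639) = 13689/13639 ≈ 1.0037)
(L + 106*(-111 + (56 - 10)))*(19331 + 21722) = (13689/13639 + 106*(-111 + (56 - 10)))*(19331 + 21722) = (13689/13639 + 106*(-111 + 46))*41053 = (13689/13639 + 106*(-65))*41053 = (13689/13639 - 6890)*41053 = -93959021/13639*41053 = -3857299689113/13639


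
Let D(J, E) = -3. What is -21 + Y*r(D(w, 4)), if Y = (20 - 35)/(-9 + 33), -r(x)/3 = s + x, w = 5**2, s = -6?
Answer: -303/8 ≈ -37.875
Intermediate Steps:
w = 25
r(x) = 18 - 3*x (r(x) = -3*(-6 + x) = 18 - 3*x)
Y = -5/8 (Y = -15/24 = -15*1/24 = -5/8 ≈ -0.62500)
-21 + Y*r(D(w, 4)) = -21 - 5*(18 - 3*(-3))/8 = -21 - 5*(18 + 9)/8 = -21 - 5/8*27 = -21 - 135/8 = -303/8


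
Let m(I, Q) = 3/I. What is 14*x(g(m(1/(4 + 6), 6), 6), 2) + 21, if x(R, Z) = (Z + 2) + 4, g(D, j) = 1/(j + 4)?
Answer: 133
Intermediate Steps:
g(D, j) = 1/(4 + j)
x(R, Z) = 6 + Z (x(R, Z) = (2 + Z) + 4 = 6 + Z)
14*x(g(m(1/(4 + 6), 6), 6), 2) + 21 = 14*(6 + 2) + 21 = 14*8 + 21 = 112 + 21 = 133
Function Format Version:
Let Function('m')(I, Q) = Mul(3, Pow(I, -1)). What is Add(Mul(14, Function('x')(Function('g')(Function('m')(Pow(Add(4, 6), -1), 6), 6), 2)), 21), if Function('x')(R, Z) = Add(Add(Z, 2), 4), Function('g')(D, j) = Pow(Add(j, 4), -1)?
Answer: 133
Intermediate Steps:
Function('g')(D, j) = Pow(Add(4, j), -1)
Function('x')(R, Z) = Add(6, Z) (Function('x')(R, Z) = Add(Add(2, Z), 4) = Add(6, Z))
Add(Mul(14, Function('x')(Function('g')(Function('m')(Pow(Add(4, 6), -1), 6), 6), 2)), 21) = Add(Mul(14, Add(6, 2)), 21) = Add(Mul(14, 8), 21) = Add(112, 21) = 133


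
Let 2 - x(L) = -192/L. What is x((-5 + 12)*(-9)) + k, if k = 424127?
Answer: 8906645/21 ≈ 4.2413e+5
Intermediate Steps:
x(L) = 2 + 192/L (x(L) = 2 - (-192)/L = 2 + 192/L)
x((-5 + 12)*(-9)) + k = (2 + 192/(((-5 + 12)*(-9)))) + 424127 = (2 + 192/((7*(-9)))) + 424127 = (2 + 192/(-63)) + 424127 = (2 + 192*(-1/63)) + 424127 = (2 - 64/21) + 424127 = -22/21 + 424127 = 8906645/21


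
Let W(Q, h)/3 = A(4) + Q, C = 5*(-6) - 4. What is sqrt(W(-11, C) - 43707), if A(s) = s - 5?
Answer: I*sqrt(43743) ≈ 209.15*I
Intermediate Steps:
A(s) = -5 + s
C = -34 (C = -30 - 4 = -34)
W(Q, h) = -3 + 3*Q (W(Q, h) = 3*((-5 + 4) + Q) = 3*(-1 + Q) = -3 + 3*Q)
sqrt(W(-11, C) - 43707) = sqrt((-3 + 3*(-11)) - 43707) = sqrt((-3 - 33) - 43707) = sqrt(-36 - 43707) = sqrt(-43743) = I*sqrt(43743)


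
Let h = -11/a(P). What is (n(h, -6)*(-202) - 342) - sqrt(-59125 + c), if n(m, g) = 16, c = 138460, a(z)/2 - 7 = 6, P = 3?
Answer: -3574 - 3*sqrt(8815) ≈ -3855.7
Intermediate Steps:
a(z) = 26 (a(z) = 14 + 2*6 = 14 + 12 = 26)
h = -11/26 ≈ -0.42308
(n(h, -6)*(-202) - 342) - sqrt(-59125 + c) = (16*(-202) - 342) - sqrt(-59125 + 138460) = (-3232 - 342) - sqrt(79335) = -3574 - 3*sqrt(8815)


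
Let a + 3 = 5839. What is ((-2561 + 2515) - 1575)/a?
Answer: -1621/5836 ≈ -0.27776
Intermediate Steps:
a = 5836 (a = -3 + 5839 = 5836)
((-2561 + 2515) - 1575)/a = ((-2561 + 2515) - 1575)/5836 = (-46 - 1575)*(1/5836) = -1621*1/5836 = -1621/5836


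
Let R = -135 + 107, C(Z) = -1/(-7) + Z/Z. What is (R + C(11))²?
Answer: 35344/49 ≈ 721.31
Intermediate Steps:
C(Z) = 8/7 (C(Z) = -1*(-⅐) + 1 = ⅐ + 1 = 8/7)
R = -28
(R + C(11))² = (-28 + 8/7)² = (-188/7)² = 35344/49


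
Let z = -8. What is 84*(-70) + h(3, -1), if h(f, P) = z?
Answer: -5888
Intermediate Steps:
h(f, P) = -8
84*(-70) + h(3, -1) = 84*(-70) - 8 = -5880 - 8 = -5888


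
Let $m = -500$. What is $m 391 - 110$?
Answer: $-195610$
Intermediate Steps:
$m 391 - 110 = \left(-500\right) 391 - 110 = -195500 - 110 = -195610$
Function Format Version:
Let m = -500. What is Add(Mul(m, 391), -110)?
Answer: -195610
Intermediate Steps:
Add(Mul(m, 391), -110) = Add(Mul(-500, 391), -110) = Add(-195500, -110) = -195610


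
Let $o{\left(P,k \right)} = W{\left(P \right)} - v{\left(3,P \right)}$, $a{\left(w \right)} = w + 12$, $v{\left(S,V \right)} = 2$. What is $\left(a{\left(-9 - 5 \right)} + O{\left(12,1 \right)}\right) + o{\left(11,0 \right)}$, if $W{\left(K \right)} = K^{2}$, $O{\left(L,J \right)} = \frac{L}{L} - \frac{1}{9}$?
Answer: $\frac{1061}{9} \approx 117.89$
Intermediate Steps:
$O{\left(L,J \right)} = \frac{8}{9}$ ($O{\left(L,J \right)} = 1 - \frac{1}{9} = \frac{8}{9}$)
$a{\left(w \right)} = 12 + w$
$o{\left(P,k \right)} = -2 + P^{2}$ ($o{\left(P,k \right)} = P^{2} - 2 = -2 + P^{2}$)
$\left(a{\left(-9 - 5 \right)} + O{\left(12,1 \right)}\right) + o{\left(11,0 \right)} = \left(\left(12 - 14\right) + \frac{8}{9}\right) - \left(2 - 11^{2}\right) = \left(\left(12 - 14\right) + \frac{8}{9}\right) + \left(-2 + 121\right) = \left(\left(12 - 14\right) + \frac{8}{9}\right) + 119 = \left(-2 + \frac{8}{9}\right) + 119 = - \frac{10}{9} + 119 = \frac{1061}{9}$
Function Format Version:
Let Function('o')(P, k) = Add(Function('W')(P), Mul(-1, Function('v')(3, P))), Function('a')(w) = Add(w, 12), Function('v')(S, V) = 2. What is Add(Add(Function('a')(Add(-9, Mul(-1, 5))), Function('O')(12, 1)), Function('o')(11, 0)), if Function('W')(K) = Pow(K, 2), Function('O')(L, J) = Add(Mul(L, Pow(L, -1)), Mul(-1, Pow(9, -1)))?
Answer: Rational(1061, 9) ≈ 117.89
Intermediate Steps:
Function('O')(L, J) = Rational(8, 9) (Function('O')(L, J) = Add(1, Mul(-1, Rational(1, 9))) = Add(1, Rational(-1, 9)) = Rational(8, 9))
Function('a')(w) = Add(12, w)
Function('o')(P, k) = Add(-2, Pow(P, 2)) (Function('o')(P, k) = Add(Pow(P, 2), Mul(-1, 2)) = Add(Pow(P, 2), -2) = Add(-2, Pow(P, 2)))
Add(Add(Function('a')(Add(-9, Mul(-1, 5))), Function('O')(12, 1)), Function('o')(11, 0)) = Add(Add(Add(12, Add(-9, Mul(-1, 5))), Rational(8, 9)), Add(-2, Pow(11, 2))) = Add(Add(Add(12, Add(-9, -5)), Rational(8, 9)), Add(-2, 121)) = Add(Add(Add(12, -14), Rational(8, 9)), 119) = Add(Add(-2, Rational(8, 9)), 119) = Add(Rational(-10, 9), 119) = Rational(1061, 9)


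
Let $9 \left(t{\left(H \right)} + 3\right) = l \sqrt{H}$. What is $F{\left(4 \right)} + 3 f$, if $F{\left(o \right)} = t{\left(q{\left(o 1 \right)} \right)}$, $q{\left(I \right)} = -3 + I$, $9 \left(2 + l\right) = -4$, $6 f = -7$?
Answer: $- \frac{1097}{162} \approx -6.7716$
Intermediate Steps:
$f = - \frac{7}{6}$ ($f = \frac{1}{6} \left(-7\right) = - \frac{7}{6} \approx -1.1667$)
$l = - \frac{22}{9}$ ($l = -2 + \frac{1}{9} \left(-4\right) = -2 - \frac{4}{9} = - \frac{22}{9} \approx -2.4444$)
$t{\left(H \right)} = -3 - \frac{22 \sqrt{H}}{81}$ ($t{\left(H \right)} = -3 + \frac{\left(- \frac{22}{9}\right) \sqrt{H}}{9} = -3 - \frac{22 \sqrt{H}}{81}$)
$F{\left(o \right)} = -3 - \frac{22 \sqrt{-3 + o}}{81}$ ($F{\left(o \right)} = -3 - \frac{22 \sqrt{-3 + o 1}}{81} = -3 - \frac{22 \sqrt{-3 + o}}{81}$)
$F{\left(4 \right)} + 3 f = \left(-3 - \frac{22 \sqrt{-3 + 4}}{81}\right) + 3 \left(- \frac{7}{6}\right) = \left(-3 - \frac{22 \sqrt{1}}{81}\right) - \frac{7}{2} = \left(-3 - \frac{22}{81}\right) - \frac{7}{2} = - \frac{265}{81} - \frac{7}{2} = - \frac{1097}{162}$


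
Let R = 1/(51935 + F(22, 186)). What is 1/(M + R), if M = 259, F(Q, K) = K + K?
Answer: 52307/13547514 ≈ 0.0038610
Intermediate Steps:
F(Q, K) = 2*K
R = 1/52307 (R = 1/(51935 + 2*186) = 1/(51935 + 372) = 1/52307 ≈ 1.9118e-5)
1/(M + R) = 1/(259 + 1/52307) = 1/(13547514/52307) = 52307/13547514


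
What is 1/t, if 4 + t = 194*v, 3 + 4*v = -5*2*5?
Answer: -2/5149 ≈ -0.00038842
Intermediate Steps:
v = -53/4 (v = -¾ + (-5*2*5)/4 = -¾ + (-10*5)/4 = -¾ + (¼)*(-50) = -¾ - 25/2 = -53/4 ≈ -13.250)
t = -5149/2 (t = -4 + 194*(-53/4) = -4 - 5141/2 = -5149/2 ≈ -2574.5)
1/t = 1/(-5149/2) = -2/5149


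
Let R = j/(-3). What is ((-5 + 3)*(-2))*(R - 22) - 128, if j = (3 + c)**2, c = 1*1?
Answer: -712/3 ≈ -237.33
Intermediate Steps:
c = 1
j = 16 (j = (3 + 1)**2 = 4**2 = 16)
R = -16/3 (R = 16/(-3) = 16*(-1/3) = -16/3 ≈ -5.3333)
((-5 + 3)*(-2))*(R - 22) - 128 = ((-5 + 3)*(-2))*(-16/3 - 22) - 128 = -2*(-2)*(-82/3) - 128 = 4*(-82/3) - 128 = -328/3 - 128 = -712/3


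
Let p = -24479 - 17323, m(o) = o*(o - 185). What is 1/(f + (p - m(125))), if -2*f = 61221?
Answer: -2/129825 ≈ -1.5405e-5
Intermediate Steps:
m(o) = o*(-185 + o)
f = -61221/2 (f = -1/2*61221 = -61221/2 ≈ -30611.)
p = -41802
1/(f + (p - m(125))) = 1/(-61221/2 + (-41802 - 125*(-185 + 125))) = 1/(-61221/2 + (-41802 - 125*(-60))) = 1/(-61221/2 + (-41802 - 1*(-7500))) = 1/(-61221/2 + (-41802 + 7500)) = 1/(-61221/2 - 34302) = 1/(-129825/2) = -2/129825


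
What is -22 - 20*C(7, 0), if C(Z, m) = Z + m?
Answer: -162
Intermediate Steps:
-22 - 20*C(7, 0) = -22 - 20*(7 + 0) = -22 - 20*7 = -22 - 140 = -162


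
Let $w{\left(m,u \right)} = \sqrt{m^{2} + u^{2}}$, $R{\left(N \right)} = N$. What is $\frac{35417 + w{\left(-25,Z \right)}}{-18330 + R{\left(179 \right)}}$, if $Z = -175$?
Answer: $- \frac{35417}{18151} - \frac{125 \sqrt{2}}{18151} \approx -1.961$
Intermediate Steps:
$\frac{35417 + w{\left(-25,Z \right)}}{-18330 + R{\left(179 \right)}} = \frac{35417 + \sqrt{\left(-25\right)^{2} + \left(-175\right)^{2}}}{-18330 + 179} = \frac{35417 + \sqrt{625 + 30625}}{-18151} = \left(35417 + \sqrt{31250}\right) \left(- \frac{1}{18151}\right) = \left(35417 + 125 \sqrt{2}\right) \left(- \frac{1}{18151}\right) = - \frac{35417}{18151} - \frac{125 \sqrt{2}}{18151}$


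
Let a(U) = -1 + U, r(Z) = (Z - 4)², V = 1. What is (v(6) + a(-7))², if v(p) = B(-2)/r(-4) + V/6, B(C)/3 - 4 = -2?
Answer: 552049/9216 ≈ 59.901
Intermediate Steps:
B(C) = 6 (B(C) = 12 + 3*(-2) = 12 - 6 = 6)
r(Z) = (-4 + Z)²
v(p) = 25/96 (v(p) = 6/((-4 - 4)²) + 1/6 = 6/((-8)²) + 1*(⅙) = 6/64 + ⅙ = 6*(1/64) + ⅙ = 3/32 + ⅙ = 25/96)
(v(6) + a(-7))² = (25/96 + (-1 - 7))² = (25/96 - 8)² = (-743/96)² = 552049/9216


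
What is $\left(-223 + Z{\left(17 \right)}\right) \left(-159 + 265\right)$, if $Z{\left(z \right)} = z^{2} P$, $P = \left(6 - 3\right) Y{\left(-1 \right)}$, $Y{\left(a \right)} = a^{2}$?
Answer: $68264$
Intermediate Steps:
$P = 3$ ($P = \left(6 - 3\right) \left(-1\right)^{2} = 3 \cdot 1 = 3$)
$Z{\left(z \right)} = 3 z^{2}$ ($Z{\left(z \right)} = z^{2} \cdot 3 = 3 z^{2}$)
$\left(-223 + Z{\left(17 \right)}\right) \left(-159 + 265\right) = \left(-223 + 3 \cdot 17^{2}\right) \left(-159 + 265\right) = \left(-223 + 3 \cdot 289\right) 106 = \left(-223 + 867\right) 106 = 644 \cdot 106 = 68264$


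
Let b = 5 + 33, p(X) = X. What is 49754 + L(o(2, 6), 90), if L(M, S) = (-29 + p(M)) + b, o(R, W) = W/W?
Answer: 49764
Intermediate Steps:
b = 38
o(R, W) = 1
L(M, S) = 9 + M (L(M, S) = (-29 + M) + 38 = 9 + M)
49754 + L(o(2, 6), 90) = 49754 + (9 + 1) = 49754 + 10 = 49764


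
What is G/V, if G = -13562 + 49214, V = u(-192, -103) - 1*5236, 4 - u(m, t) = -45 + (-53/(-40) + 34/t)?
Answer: -146886240/21374539 ≈ -6.8720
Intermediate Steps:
u(m, t) = 1907/40 - 34/t (u(m, t) = 4 - (-45 + (-53/(-40) + 34/t)) = 4 - (-45 + (-53*(-1/40) + 34/t)) = 4 - (-45 + (53/40 + 34/t)) = 4 - (-1747/40 + 34/t) = 4 + (1747/40 - 34/t) = 1907/40 - 34/t)
V = -21374539/4120 (V = (1907/40 - 34/(-103)) - 1*5236 = (1907/40 - 34*(-1/103)) - 5236 = (1907/40 + 34/103) - 5236 = 197781/4120 - 5236 = -21374539/4120 ≈ -5188.0)
G = 35652
G/V = 35652/(-21374539/4120) = 35652*(-4120/21374539) = -146886240/21374539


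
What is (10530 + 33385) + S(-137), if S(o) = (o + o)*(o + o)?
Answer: 118991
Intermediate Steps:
S(o) = 4*o**2 (S(o) = (2*o)*(2*o) = 4*o**2)
(10530 + 33385) + S(-137) = (10530 + 33385) + 4*(-137)**2 = 43915 + 4*18769 = 43915 + 75076 = 118991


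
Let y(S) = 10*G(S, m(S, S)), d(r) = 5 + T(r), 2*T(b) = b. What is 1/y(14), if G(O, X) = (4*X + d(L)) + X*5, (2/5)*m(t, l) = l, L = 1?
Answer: 1/3205 ≈ 0.00031201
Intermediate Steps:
T(b) = b/2
d(r) = 5 + r/2
m(t, l) = 5*l/2
G(O, X) = 11/2 + 9*X (G(O, X) = (4*X + (5 + (½)*1)) + X*5 = (4*X + (5 + ½)) + 5*X = (4*X + 11/2) + 5*X = (11/2 + 4*X) + 5*X = 11/2 + 9*X)
y(S) = 55 + 225*S (y(S) = 10*(11/2 + 9*(5*S/2)) = 10*(11/2 + 45*S/2) = 55 + 225*S)
1/y(14) = 1/(55 + 225*14) = 1/(55 + 3150) = 1/3205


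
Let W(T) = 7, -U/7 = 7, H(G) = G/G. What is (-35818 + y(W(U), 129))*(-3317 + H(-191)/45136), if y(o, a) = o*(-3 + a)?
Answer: 653810256737/5642 ≈ 1.1588e+8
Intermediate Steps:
H(G) = 1
U = -49 (U = -7*7 = -49)
(-35818 + y(W(U), 129))*(-3317 + H(-191)/45136) = (-35818 + 7*(-3 + 129))*(-3317 + 1/45136) = (-35818 + 7*126)*(-3317 + 1*(1/45136)) = (-35818 + 882)*(-3317 + 1/45136) = -34936*(-149716111/45136) = 653810256737/5642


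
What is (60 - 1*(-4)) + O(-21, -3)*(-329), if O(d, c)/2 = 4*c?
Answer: 7960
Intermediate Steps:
O(d, c) = 8*c (O(d, c) = 2*(4*c) = 8*c)
(60 - 1*(-4)) + O(-21, -3)*(-329) = (60 - 1*(-4)) + (8*(-3))*(-329) = (60 + 4) - 24*(-329) = 64 + 7896 = 7960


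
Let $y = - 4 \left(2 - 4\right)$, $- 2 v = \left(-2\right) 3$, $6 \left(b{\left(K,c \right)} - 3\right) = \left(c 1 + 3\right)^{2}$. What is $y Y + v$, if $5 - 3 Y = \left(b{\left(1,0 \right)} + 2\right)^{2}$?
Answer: $- \frac{289}{3} \approx -96.333$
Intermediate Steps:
$b{\left(K,c \right)} = 3 + \frac{\left(3 + c\right)^{2}}{6}$ ($b{\left(K,c \right)} = 3 + \frac{\left(c 1 + 3\right)^{2}}{6} = 3 + \frac{\left(c + 3\right)^{2}}{6} = 3 + \frac{\left(3 + c\right)^{2}}{6}$)
$Y = - \frac{149}{12}$ ($Y = \frac{5}{3} - \frac{\left(\left(3 + \frac{\left(3 + 0\right)^{2}}{6}\right) + 2\right)^{2}}{3} = \frac{5}{3} - \frac{\left(\left(3 + \frac{3^{2}}{6}\right) + 2\right)^{2}}{3} = \frac{5}{3} - \frac{\left(\left(3 + \frac{1}{6} \cdot 9\right) + 2\right)^{2}}{3} = \frac{5}{3} - \frac{\left(\left(3 + \frac{3}{2}\right) + 2\right)^{2}}{3} = \frac{5}{3} - \frac{\left(\frac{9}{2} + 2\right)^{2}}{3} = \frac{5}{3} - \frac{\left(\frac{13}{2}\right)^{2}}{3} = \frac{5}{3} - \frac{169}{12} = - \frac{149}{12} \approx -12.417$)
$v = 3$ ($v = - \frac{\left(-2\right) 3}{2} = \left(- \frac{1}{2}\right) \left(-6\right) = 3$)
$y = 8$ ($y = \left(-4\right) \left(-2\right) = 8$)
$y Y + v = 8 \left(- \frac{149}{12}\right) + 3 = - \frac{298}{3} + 3 = - \frac{289}{3}$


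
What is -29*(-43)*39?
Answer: 48633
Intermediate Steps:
-29*(-43)*39 = 1247*39 = 48633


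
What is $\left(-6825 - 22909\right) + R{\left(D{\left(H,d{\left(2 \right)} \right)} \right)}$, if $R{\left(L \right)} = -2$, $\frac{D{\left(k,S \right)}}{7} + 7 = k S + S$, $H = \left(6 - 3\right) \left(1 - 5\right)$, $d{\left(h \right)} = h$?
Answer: $-29736$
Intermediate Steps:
$H = -12$ ($H = 3 \left(-4\right) = -12$)
$D{\left(k,S \right)} = -49 + 7 S + 7 S k$ ($D{\left(k,S \right)} = -49 + 7 \left(k S + S\right) = -49 + 7 \left(S k + S\right) = -49 + 7 \left(S + S k\right) = -49 + \left(7 S + 7 S k\right) = -49 + 7 S + 7 S k$)
$\left(-6825 - 22909\right) + R{\left(D{\left(H,d{\left(2 \right)} \right)} \right)} = \left(-6825 - 22909\right) - 2 = -29734 - 2 = -29736$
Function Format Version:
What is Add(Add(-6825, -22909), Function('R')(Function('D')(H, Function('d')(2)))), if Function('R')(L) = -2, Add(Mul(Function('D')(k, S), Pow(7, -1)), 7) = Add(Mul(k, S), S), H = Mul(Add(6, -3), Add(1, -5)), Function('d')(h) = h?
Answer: -29736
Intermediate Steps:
H = -12 (H = Mul(3, -4) = -12)
Function('D')(k, S) = Add(-49, Mul(7, S), Mul(7, S, k)) (Function('D')(k, S) = Add(-49, Mul(7, Add(Mul(k, S), S))) = Add(-49, Mul(7, Add(Mul(S, k), S))) = Add(-49, Mul(7, Add(S, Mul(S, k)))) = Add(-49, Add(Mul(7, S), Mul(7, S, k))) = Add(-49, Mul(7, S), Mul(7, S, k)))
Add(Add(-6825, -22909), Function('R')(Function('D')(H, Function('d')(2)))) = Add(Add(-6825, -22909), -2) = Add(-29734, -2) = -29736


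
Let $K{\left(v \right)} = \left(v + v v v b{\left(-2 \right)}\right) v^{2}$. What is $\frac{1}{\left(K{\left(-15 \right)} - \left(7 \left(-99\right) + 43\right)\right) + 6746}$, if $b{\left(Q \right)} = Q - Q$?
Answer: $\frac{1}{4021} \approx 0.00024869$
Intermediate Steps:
$b{\left(Q \right)} = 0$
$K{\left(v \right)} = v^{3}$ ($K{\left(v \right)} = \left(v + v v v 0\right) v^{2} = \left(v + v^{2} v 0\right) v^{2} = \left(v + v^{3} \cdot 0\right) v^{2} = \left(v + 0\right) v^{2} = v v^{2} = v^{3}$)
$\frac{1}{\left(K{\left(-15 \right)} - \left(7 \left(-99\right) + 43\right)\right) + 6746} = \frac{1}{\left(\left(-15\right)^{3} - \left(7 \left(-99\right) + 43\right)\right) + 6746} = \frac{1}{\left(-3375 - \left(-693 + 43\right)\right) + 6746} = \frac{1}{\left(-3375 - -650\right) + 6746} = \frac{1}{\left(-3375 + 650\right) + 6746} = \frac{1}{-2725 + 6746} = \frac{1}{4021}$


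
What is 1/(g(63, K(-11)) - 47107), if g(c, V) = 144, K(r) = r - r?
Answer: -1/46963 ≈ -2.1293e-5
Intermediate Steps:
K(r) = 0
1/(g(63, K(-11)) - 47107) = 1/(144 - 47107) = 1/(-46963) = -1/46963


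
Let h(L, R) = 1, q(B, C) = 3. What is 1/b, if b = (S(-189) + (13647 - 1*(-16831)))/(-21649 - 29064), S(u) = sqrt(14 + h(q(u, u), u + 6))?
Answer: -1545630814/928908469 + 50713*sqrt(15)/928908469 ≈ -1.6637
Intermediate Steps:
S(u) = sqrt(15) (S(u) = sqrt(14 + 1) = sqrt(15))
b = -30478/50713 - sqrt(15)/50713 (b = (sqrt(15) + (13647 - 1*(-16831)))/(-21649 - 29064) = (sqrt(15) + (13647 + 16831))/(-50713) = (sqrt(15) + 30478)*(-1/50713) = (30478 + sqrt(15))*(-1/50713) = -30478/50713 - sqrt(15)/50713 ≈ -0.60107)
1/b = 1/(-30478/50713 - sqrt(15)/50713)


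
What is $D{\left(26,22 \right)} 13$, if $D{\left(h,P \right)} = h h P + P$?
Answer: $193622$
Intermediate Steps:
$D{\left(h,P \right)} = P + P h^{2}$ ($D{\left(h,P \right)} = h^{2} P + P = P h^{2} + P = P + P h^{2}$)
$D{\left(26,22 \right)} 13 = 22 \left(1 + 26^{2}\right) 13 = 22 \left(1 + 676\right) 13 = 22 \cdot 677 \cdot 13 = 14894 \cdot 13 = 193622$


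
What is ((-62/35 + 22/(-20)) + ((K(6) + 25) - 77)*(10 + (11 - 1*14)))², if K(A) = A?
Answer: 517153081/4900 ≈ 1.0554e+5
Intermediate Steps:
((-62/35 + 22/(-20)) + ((K(6) + 25) - 77)*(10 + (11 - 1*14)))² = ((-62/35 + 22/(-20)) + ((6 + 25) - 77)*(10 + (11 - 1*14)))² = ((-62*1/35 + 22*(-1/20)) + (31 - 77)*(10 + (11 - 14)))² = ((-62/35 - 11/10) - 46*(10 - 3))² = (-201/70 - 46*7)² = (-201/70 - 322)² = (-22741/70)² = 517153081/4900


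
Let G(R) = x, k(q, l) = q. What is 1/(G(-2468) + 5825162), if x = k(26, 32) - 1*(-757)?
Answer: 1/5825945 ≈ 1.7165e-7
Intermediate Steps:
x = 783 (x = 26 - 1*(-757) = 26 + 757 = 783)
G(R) = 783
1/(G(-2468) + 5825162) = 1/(783 + 5825162) = 1/5825945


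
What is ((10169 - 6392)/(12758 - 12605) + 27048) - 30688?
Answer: -184381/51 ≈ -3615.3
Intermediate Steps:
((10169 - 6392)/(12758 - 12605) + 27048) - 30688 = (3777/153 + 27048) - 30688 = (3777*(1/153) + 27048) - 30688 = (1259/51 + 27048) - 30688 = 1380707/51 - 30688 = -184381/51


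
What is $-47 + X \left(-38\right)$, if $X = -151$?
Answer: $5691$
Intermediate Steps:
$-47 + X \left(-38\right) = -47 - -5738 = -47 + 5738 = 5691$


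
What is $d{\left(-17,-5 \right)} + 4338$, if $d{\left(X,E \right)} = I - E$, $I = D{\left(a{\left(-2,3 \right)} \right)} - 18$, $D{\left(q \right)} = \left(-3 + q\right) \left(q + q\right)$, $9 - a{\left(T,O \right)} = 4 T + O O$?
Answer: $4405$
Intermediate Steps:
$a{\left(T,O \right)} = 9 - O^{2} - 4 T$ ($a{\left(T,O \right)} = 9 - \left(4 T + O O\right) = 9 - \left(4 T + O^{2}\right) = 9 - \left(O^{2} + 4 T\right) = 9 - O^{2} - 4 T$)
$D{\left(q \right)} = 2 q \left(-3 + q\right)$ ($D{\left(q \right)} = \left(-3 + q\right) 2 q = 2 q \left(-3 + q\right)$)
$I = 62$ ($I = 2 \left(9 - 3^{2} - -8\right) \left(-3 - -8\right) - 18 = 2 \left(9 - 9 + 8\right) \left(-3 + \left(9 - 9 + 8\right)\right) - 18 = 2 \cdot 8 \left(-3 + 8\right) - 18 = 2 \cdot 8 \cdot 5 - 18 = 80 - 18 = 62$)
$d{\left(X,E \right)} = 62 - E$
$d{\left(-17,-5 \right)} + 4338 = \left(62 - -5\right) + 4338 = \left(62 + 5\right) + 4338 = 67 + 4338 = 4405$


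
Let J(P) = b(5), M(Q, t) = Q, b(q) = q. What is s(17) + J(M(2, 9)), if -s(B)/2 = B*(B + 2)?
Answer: -641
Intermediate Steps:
s(B) = -2*B*(2 + B) (s(B) = -2*B*(B + 2) = -2*B*(2 + B))
J(P) = 5
s(17) + J(M(2, 9)) = -2*17*(2 + 17) + 5 = -2*17*19 + 5 = -646 + 5 = -641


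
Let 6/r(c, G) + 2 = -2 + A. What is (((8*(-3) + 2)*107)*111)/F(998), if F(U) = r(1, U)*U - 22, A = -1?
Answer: 653235/3049 ≈ 214.25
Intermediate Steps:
r(c, G) = -6/5 (r(c, G) = 6/(-2 + (-2 - 1)) = 6/(-2 - 3) = 6/(-5) = 6*(-⅕) = -6/5)
F(U) = -22 - 6*U/5 (F(U) = -6*U/5 - 22 = -22 - 6*U/5)
(((8*(-3) + 2)*107)*111)/F(998) = (((8*(-3) + 2)*107)*111)/(-22 - 6/5*998) = (((-24 + 2)*107)*111)/(-22 - 5988/5) = (-22*107*111)/(-6098/5) = -2354*111*(-5/6098) = -261294*(-5/6098) = 653235/3049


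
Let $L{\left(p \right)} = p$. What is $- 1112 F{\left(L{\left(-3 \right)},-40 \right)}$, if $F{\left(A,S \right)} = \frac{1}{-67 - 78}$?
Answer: $\frac{1112}{145} \approx 7.669$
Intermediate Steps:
$F{\left(A,S \right)} = - \frac{1}{145}$ ($F{\left(A,S \right)} = \frac{1}{-145} = - \frac{1}{145}$)
$- 1112 F{\left(L{\left(-3 \right)},-40 \right)} = \left(-1112\right) \left(- \frac{1}{145}\right) = \frac{1112}{145}$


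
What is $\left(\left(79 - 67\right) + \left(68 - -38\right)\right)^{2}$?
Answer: $13924$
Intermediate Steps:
$\left(\left(79 - 67\right) + \left(68 - -38\right)\right)^{2} = \left(12 + \left(68 + 38\right)\right)^{2} = \left(12 + 106\right)^{2} = 118^{2} = 13924$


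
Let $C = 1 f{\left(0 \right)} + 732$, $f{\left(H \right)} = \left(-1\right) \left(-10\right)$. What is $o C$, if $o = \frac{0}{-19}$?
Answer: $0$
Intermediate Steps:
$f{\left(H \right)} = 10$
$C = 742$ ($C = 1 \cdot 10 + 732 = 10 + 732 = 742$)
$o = 0$ ($o = 0 \left(- \frac{1}{19}\right) = 0$)
$o C = 0 \cdot 742 = 0$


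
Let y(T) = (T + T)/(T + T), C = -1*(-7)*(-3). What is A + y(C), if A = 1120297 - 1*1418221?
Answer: -297923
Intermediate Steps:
C = -21 (C = 7*(-3) = -21)
y(T) = 1 (y(T) = (2*T)/((2*T)) = (2*T)*(1/(2*T)) = 1)
A = -297924 (A = 1120297 - 1418221 = -297924)
A + y(C) = -297924 + 1 = -297923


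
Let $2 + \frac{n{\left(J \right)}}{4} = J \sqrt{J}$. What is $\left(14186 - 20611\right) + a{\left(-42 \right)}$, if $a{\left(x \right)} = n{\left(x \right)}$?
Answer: $-6433 - 168 i \sqrt{42} \approx -6433.0 - 1088.8 i$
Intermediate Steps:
$n{\left(J \right)} = -8 + 4 J^{\frac{3}{2}}$ ($n{\left(J \right)} = -8 + 4 J \sqrt{J} = -8 + 4 J^{\frac{3}{2}}$)
$a{\left(x \right)} = -8 + 4 x^{\frac{3}{2}}$
$\left(14186 - 20611\right) + a{\left(-42 \right)} = \left(14186 - 20611\right) - \left(8 - 4 \left(-42\right)^{\frac{3}{2}}\right) = \left(14186 - 20611\right) - \left(8 - 4 \left(- 42 i \sqrt{42}\right)\right) = -6425 - \left(8 + 168 i \sqrt{42}\right) = -6433 - 168 i \sqrt{42}$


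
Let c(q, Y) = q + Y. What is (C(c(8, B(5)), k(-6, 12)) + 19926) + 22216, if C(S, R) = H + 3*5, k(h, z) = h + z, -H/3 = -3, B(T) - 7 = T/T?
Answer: 42166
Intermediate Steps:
B(T) = 8 (B(T) = 7 + T/T = 7 + 1 = 8)
H = 9 (H = -3*(-3) = 9)
c(q, Y) = Y + q
C(S, R) = 24 (C(S, R) = 9 + 3*5 = 9 + 15 = 24)
(C(c(8, B(5)), k(-6, 12)) + 19926) + 22216 = (24 + 19926) + 22216 = 19950 + 22216 = 42166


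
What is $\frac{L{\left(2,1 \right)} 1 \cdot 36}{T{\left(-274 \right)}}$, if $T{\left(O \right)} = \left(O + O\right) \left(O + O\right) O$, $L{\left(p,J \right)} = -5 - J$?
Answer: $\frac{27}{10285412} \approx 2.6251 \cdot 10^{-6}$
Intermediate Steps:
$T{\left(O \right)} = 4 O^{3}$ ($T{\left(O \right)} = 2 O 2 O O = 4 O^{2} O = 4 O^{3}$)
$\frac{L{\left(2,1 \right)} 1 \cdot 36}{T{\left(-274 \right)}} = \frac{\left(-5 - 1\right) 1 \cdot 36}{4 \left(-274\right)^{3}} = \frac{\left(-5 - 1\right) 1 \cdot 36}{4 \left(-20570824\right)} = \frac{\left(-6\right) 1 \cdot 36}{-82283296} = \left(-6\right) 36 \left(- \frac{1}{82283296}\right) = \left(-216\right) \left(- \frac{1}{82283296}\right) = \frac{27}{10285412}$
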